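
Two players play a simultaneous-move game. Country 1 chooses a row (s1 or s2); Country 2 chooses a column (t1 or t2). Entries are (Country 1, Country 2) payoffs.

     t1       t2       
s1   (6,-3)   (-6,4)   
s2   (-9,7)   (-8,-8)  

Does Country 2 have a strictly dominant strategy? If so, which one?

A strategy is strictly dominant if it gives Country 2 a strictly higher payoff than every other strategy, against every choice by the opponent.
t1 is not dominant: against s1, t2 gives 4 > -3.
t2 is not dominant: against s2, t1 gives 7 > -8.
No single strategy is best against every opponent action.

None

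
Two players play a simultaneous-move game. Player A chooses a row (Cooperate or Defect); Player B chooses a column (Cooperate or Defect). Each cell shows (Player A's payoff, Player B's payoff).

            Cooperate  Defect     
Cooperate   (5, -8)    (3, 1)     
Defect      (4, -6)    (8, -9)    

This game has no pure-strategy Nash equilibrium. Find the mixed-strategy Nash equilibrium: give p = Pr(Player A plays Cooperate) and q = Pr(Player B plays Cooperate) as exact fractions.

p = 1/4, q = 5/6

Each player's mixing probability is pinned down by making the *other* player indifferent.
Player B indifferent between Cooperate and Defect: p·(-8) + (1−p)·(-6) = p·1 + (1−p)·(-9) ⟹ (-6) + (-2)p = (-9) + 10p ⟹ p = 1/4.
Player A indifferent between Cooperate and Defect: q·5 + (1−q)·3 = q·4 + (1−q)·8 ⟹ 3 + 2q = 8 + (-4)q ⟹ q = 5/6.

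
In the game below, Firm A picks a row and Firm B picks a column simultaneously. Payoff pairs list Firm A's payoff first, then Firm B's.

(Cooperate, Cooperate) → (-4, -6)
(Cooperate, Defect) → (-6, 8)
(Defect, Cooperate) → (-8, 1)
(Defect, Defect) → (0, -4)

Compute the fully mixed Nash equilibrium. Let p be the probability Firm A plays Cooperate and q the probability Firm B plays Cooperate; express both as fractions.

p = 5/19, q = 3/5

In a mixed NE each player is indifferent between their pure strategies, so the opponent's mix sets the indifference.
Firm B indifferent between Cooperate and Defect: p·(-6) + (1−p)·1 = p·8 + (1−p)·(-4) ⟹ 1 + (-7)p = (-4) + 12p ⟹ p = 5/19.
Firm A indifferent between Cooperate and Defect: q·(-4) + (1−q)·(-6) = q·(-8) + (1−q)·0 ⟹ (-6) + 2q = 0 + (-8)q ⟹ q = 3/5.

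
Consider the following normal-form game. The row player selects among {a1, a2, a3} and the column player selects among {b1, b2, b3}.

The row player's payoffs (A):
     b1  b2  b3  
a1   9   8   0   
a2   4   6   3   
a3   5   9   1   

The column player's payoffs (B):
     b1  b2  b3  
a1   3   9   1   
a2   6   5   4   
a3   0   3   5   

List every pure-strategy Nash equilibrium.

Find each player's best response to every opponent strategy; NE are the intersections.
The row player's best responses — vs b1: a1 (payoff 9); vs b2: a3 (payoff 9); vs b3: a2 (payoff 3).
The column player's best responses — vs a1: b2 (payoff 9); vs a2: b1 (payoff 6); vs a3: b3 (payoff 5).
No cell has both players best-responding. For instance, the row player's best reply to b1 is a1, but against a1 the column player prefers b2 over b1.

None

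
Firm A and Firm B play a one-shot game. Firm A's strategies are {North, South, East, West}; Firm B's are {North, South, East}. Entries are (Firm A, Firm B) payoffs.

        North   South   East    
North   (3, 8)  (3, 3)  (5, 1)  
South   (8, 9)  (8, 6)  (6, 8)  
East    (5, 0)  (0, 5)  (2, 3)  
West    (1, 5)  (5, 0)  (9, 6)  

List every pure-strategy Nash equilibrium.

(South, North) and (West, East)

A profile is a Nash equilibrium when each player is best-responding to the other.
Firm A's best responses — vs North: South (payoff 8); vs South: South (payoff 8); vs East: West (payoff 9).
Firm B's best responses — vs North: North (payoff 8); vs South: North (payoff 9); vs East: South (payoff 5); vs West: East (payoff 6).
Mutual best responses occur at (South, North) and (West, East); at each, neither player gains by switching.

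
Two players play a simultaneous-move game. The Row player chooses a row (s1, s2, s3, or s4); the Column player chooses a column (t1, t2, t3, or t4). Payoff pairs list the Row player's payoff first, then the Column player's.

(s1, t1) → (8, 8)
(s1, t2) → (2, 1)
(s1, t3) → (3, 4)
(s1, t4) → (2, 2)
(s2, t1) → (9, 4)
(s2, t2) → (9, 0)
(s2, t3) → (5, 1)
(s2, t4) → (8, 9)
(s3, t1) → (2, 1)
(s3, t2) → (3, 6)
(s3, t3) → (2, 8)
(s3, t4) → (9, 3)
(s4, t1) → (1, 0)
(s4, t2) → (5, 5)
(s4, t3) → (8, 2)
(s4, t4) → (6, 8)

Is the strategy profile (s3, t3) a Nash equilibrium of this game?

Holding the Column player at t3: the Row player gets 2 from s3 but could get 8 by switching to s4. The Row player has a profitable deviation.

No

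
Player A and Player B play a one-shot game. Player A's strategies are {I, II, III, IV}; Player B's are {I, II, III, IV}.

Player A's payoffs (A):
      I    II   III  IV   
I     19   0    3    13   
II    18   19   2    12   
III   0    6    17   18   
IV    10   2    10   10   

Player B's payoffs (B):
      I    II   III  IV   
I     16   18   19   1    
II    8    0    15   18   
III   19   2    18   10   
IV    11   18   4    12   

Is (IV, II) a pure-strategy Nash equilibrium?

No

Holding Player B at II: Player A gets 2 from IV but could get 19 by switching to II. Player A has a profitable deviation.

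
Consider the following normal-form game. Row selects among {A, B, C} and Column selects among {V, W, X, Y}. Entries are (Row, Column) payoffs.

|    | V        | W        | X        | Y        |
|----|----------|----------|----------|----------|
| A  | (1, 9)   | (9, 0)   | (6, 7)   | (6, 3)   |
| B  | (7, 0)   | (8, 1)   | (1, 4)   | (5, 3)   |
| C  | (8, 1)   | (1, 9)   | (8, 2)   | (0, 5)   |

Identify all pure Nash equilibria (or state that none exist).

Check mutual best responses: a cell is a NE iff neither player can gain by unilaterally deviating.
Row's best responses — vs V: C (payoff 8); vs W: A (payoff 9); vs X: C (payoff 8); vs Y: A (payoff 6).
Column's best responses — vs A: V (payoff 9); vs B: X (payoff 4); vs C: W (payoff 9).
No cell has both players best-responding. For instance, Row's best reply to W is A, but against A Column prefers V over W.

There is no pure-strategy Nash equilibrium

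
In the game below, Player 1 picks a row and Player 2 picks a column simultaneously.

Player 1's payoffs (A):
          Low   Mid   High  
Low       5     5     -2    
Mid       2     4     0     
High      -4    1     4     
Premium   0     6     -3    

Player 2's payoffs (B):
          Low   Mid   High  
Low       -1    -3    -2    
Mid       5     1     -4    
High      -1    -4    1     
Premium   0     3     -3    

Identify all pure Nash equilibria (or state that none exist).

Find each player's best response to every opponent strategy; NE are the intersections.
Player 1's best responses — vs Low: Low (payoff 5); vs Mid: Premium (payoff 6); vs High: High (payoff 4).
Player 2's best responses — vs Low: Low (payoff -1); vs Mid: Low (payoff 5); vs High: High (payoff 1); vs Premium: Mid (payoff 3).
Mutual best responses occur at (Low, Low), (High, High), and (Premium, Mid); at each, neither player gains by switching.

(Low, Low), (High, High), and (Premium, Mid)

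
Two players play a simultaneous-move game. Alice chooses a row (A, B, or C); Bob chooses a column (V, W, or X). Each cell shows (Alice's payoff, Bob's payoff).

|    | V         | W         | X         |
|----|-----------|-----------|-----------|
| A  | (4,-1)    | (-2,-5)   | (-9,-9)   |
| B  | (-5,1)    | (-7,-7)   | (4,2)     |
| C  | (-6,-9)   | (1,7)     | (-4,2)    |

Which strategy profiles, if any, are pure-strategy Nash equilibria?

Find each player's best response to every opponent strategy; NE are the intersections.
Alice's best responses — vs V: A (payoff 4); vs W: C (payoff 1); vs X: B (payoff 4).
Bob's best responses — vs A: V (payoff -1); vs B: X (payoff 2); vs C: W (payoff 7).
Mutual best responses occur at (A, V), (B, X), and (C, W); at each, neither player gains by switching.

(A, V), (B, X), and (C, W)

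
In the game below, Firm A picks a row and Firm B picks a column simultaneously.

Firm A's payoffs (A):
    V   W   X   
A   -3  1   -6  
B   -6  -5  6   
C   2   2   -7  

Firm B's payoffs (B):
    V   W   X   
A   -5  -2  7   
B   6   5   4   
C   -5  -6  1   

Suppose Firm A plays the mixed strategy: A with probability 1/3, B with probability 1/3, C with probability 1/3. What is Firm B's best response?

Compute Firm B's expected payoff from each pure strategy against the given mix.
V: (1/3)·(-5) + (1/3)·6 + (1/3)·(-5) = -4/3
W: (1/3)·(-2) + (1/3)·5 + (1/3)·(-6) = -1
X: (1/3)·7 + (1/3)·4 + (1/3)·1 = 4
Highest expected payoff is 4, from X.

X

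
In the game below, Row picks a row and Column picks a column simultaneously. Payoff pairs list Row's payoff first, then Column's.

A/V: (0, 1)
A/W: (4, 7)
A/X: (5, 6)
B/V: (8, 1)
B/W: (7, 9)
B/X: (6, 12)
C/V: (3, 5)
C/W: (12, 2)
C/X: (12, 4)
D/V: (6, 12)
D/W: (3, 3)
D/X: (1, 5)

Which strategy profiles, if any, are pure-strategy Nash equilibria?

There is no pure-strategy Nash equilibrium

Find each player's best response to every opponent strategy; NE are the intersections.
Row's best responses — vs V: B (payoff 8); vs W: C (payoff 12); vs X: C (payoff 12).
Column's best responses — vs A: W (payoff 7); vs B: X (payoff 12); vs C: V (payoff 5); vs D: V (payoff 12).
No cell has both players best-responding. For instance, Row's best reply to V is B, but against B Column prefers X over V.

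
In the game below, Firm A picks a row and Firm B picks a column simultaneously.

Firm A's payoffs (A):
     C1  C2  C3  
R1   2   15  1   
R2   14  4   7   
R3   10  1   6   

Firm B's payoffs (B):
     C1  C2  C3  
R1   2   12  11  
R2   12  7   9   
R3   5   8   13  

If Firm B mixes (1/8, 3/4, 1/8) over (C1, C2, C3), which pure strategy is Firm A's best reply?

Firm A's best reply maximizes expected payoff against the mix.
R1: (1/8)·2 + (3/4)·15 + (1/8)·1 = 93/8
R2: (1/8)·14 + (3/4)·4 + (1/8)·7 = 45/8
R3: (1/8)·10 + (3/4)·1 + (1/8)·6 = 11/4
Highest expected payoff is 93/8, from R1.

R1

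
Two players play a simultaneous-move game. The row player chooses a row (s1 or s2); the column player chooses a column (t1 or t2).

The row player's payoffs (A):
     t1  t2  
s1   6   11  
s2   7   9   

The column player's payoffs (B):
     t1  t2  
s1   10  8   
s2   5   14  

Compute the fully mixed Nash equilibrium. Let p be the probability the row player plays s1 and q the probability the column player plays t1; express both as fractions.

p = 9/11, q = 2/3

Each player's mixing probability is pinned down by making the *other* player indifferent.
The column player indifferent between t1 and t2: p·10 + (1−p)·5 = p·8 + (1−p)·14 ⟹ 5 + 5p = 14 + (-6)p ⟹ p = 9/11.
The row player indifferent between s1 and s2: q·6 + (1−q)·11 = q·7 + (1−q)·9 ⟹ 11 + (-5)q = 9 + (-2)q ⟹ q = 2/3.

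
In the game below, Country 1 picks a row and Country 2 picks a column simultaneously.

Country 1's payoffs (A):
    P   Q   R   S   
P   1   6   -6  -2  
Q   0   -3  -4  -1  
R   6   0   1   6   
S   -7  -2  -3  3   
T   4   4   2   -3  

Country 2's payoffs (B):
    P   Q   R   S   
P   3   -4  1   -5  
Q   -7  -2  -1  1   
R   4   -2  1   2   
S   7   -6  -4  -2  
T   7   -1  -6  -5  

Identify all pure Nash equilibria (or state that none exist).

(R, P)

Find each player's best response to every opponent strategy; NE are the intersections.
Country 1's best responses — vs P: R (payoff 6); vs Q: P (payoff 6); vs R: T (payoff 2); vs S: R (payoff 6).
Country 2's best responses — vs P: P (payoff 3); vs Q: S (payoff 1); vs R: P (payoff 4); vs S: P (payoff 7); vs T: P (payoff 7).
The only mutual best response is (R, P); neither player gains by switching there.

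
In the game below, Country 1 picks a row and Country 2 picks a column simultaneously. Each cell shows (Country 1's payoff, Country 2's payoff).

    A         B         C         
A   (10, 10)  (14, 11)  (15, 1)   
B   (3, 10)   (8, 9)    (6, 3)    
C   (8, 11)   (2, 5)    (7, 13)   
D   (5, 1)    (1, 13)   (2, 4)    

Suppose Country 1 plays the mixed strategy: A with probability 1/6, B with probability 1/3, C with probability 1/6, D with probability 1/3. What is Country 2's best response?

B

Country 2's best reply maximizes expected payoff against the mix.
A: (1/6)·10 + (1/3)·10 + (1/6)·11 + (1/3)·1 = 43/6
B: (1/6)·11 + (1/3)·9 + (1/6)·5 + (1/3)·13 = 10
C: (1/6)·1 + (1/3)·3 + (1/6)·13 + (1/3)·4 = 14/3
Highest expected payoff is 10, from B.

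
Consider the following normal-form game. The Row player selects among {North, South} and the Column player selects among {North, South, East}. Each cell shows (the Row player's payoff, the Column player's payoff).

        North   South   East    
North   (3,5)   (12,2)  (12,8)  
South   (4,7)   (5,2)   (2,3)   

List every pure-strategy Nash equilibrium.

Find each player's best response to every opponent strategy; NE are the intersections.
The Row player's best responses — vs North: South (payoff 4); vs South: North (payoff 12); vs East: North (payoff 12).
The Column player's best responses — vs North: East (payoff 8); vs South: North (payoff 7).
Mutual best responses occur at (North, East) and (South, North); at each, neither player gains by switching.

(North, East) and (South, North)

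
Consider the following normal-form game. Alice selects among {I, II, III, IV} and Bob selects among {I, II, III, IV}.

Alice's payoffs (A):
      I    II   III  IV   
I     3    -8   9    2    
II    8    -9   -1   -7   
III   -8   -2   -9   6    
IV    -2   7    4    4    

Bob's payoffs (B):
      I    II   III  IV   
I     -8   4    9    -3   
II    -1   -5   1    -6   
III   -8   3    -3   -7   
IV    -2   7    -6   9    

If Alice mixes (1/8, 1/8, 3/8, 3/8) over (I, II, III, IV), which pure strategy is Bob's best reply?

Compute Bob's expected payoff from each pure strategy against the given mix.
I: (1/8)·(-8) + (1/8)·(-1) + (3/8)·(-8) + (3/8)·(-2) = -39/8
II: (1/8)·4 + (1/8)·(-5) + (3/8)·3 + (3/8)·7 = 29/8
III: (1/8)·9 + (1/8)·1 + (3/8)·(-3) + (3/8)·(-6) = -17/8
IV: (1/8)·(-3) + (1/8)·(-6) + (3/8)·(-7) + (3/8)·9 = -3/8
Highest expected payoff is 29/8, from II.

II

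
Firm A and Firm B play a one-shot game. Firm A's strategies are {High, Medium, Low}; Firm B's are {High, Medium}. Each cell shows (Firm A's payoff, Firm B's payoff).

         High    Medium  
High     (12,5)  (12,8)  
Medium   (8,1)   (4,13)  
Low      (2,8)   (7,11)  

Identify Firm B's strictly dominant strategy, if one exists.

Check whether one of Firm B's strategies beats all alternatives regardless of what the opponent does.
Medium strictly dominates: vs High: 8 > 5; vs Medium: 13 > 1; vs Low: 11 > 8.

Medium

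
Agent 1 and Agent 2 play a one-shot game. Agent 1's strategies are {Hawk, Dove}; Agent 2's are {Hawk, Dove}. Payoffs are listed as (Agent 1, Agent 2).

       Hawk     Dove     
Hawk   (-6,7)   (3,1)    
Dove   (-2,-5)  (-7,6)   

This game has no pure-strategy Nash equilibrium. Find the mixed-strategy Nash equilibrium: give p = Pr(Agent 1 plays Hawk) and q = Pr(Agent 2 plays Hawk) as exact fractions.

In a mixed NE each player is indifferent between their pure strategies, so the opponent's mix sets the indifference.
Agent 2 indifferent between Hawk and Dove: p·7 + (1−p)·(-5) = p·1 + (1−p)·6 ⟹ (-5) + 12p = 6 + (-5)p ⟹ p = 11/17.
Agent 1 indifferent between Hawk and Dove: q·(-6) + (1−q)·3 = q·(-2) + (1−q)·(-7) ⟹ 3 + (-9)q = (-7) + 5q ⟹ q = 5/7.

p = 11/17, q = 5/7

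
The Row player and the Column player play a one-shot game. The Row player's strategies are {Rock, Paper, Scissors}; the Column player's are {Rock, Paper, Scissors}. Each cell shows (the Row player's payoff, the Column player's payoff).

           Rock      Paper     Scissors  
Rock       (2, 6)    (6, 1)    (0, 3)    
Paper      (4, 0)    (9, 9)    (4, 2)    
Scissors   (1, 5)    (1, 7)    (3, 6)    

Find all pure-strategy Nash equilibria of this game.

(Paper, Paper)

Check mutual best responses: a cell is a NE iff neither player can gain by unilaterally deviating.
The Row player's best responses — vs Rock: Paper (payoff 4); vs Paper: Paper (payoff 9); vs Scissors: Paper (payoff 4).
The Column player's best responses — vs Rock: Rock (payoff 6); vs Paper: Paper (payoff 9); vs Scissors: Paper (payoff 7).
The only mutual best response is (Paper, Paper); neither player gains by switching there.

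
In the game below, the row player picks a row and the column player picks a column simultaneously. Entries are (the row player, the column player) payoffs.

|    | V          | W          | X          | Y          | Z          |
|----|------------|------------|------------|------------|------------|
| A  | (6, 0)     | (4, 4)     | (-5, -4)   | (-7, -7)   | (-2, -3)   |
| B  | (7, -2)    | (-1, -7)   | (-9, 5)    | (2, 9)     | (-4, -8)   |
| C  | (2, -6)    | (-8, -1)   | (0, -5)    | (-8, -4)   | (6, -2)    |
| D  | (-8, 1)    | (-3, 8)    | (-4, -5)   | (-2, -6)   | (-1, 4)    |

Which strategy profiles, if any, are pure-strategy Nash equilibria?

A profile is a Nash equilibrium when each player is best-responding to the other.
The row player's best responses — vs V: B (payoff 7); vs W: A (payoff 4); vs X: C (payoff 0); vs Y: B (payoff 2); vs Z: C (payoff 6).
The column player's best responses — vs A: W (payoff 4); vs B: Y (payoff 9); vs C: W (payoff -1); vs D: W (payoff 8).
Mutual best responses occur at (A, W) and (B, Y); at each, neither player gains by switching.

(A, W) and (B, Y)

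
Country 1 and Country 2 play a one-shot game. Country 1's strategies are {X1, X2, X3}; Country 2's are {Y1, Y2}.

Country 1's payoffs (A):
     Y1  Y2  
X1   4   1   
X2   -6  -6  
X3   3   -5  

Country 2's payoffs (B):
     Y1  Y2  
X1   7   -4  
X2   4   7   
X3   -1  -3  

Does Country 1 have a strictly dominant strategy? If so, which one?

X1

Check whether one of Country 1's strategies beats all alternatives regardless of what the opponent does.
X1 strictly dominates: vs Y1: 4 > each of {-6, 3}; vs Y2: 1 > each of {-6, -5}.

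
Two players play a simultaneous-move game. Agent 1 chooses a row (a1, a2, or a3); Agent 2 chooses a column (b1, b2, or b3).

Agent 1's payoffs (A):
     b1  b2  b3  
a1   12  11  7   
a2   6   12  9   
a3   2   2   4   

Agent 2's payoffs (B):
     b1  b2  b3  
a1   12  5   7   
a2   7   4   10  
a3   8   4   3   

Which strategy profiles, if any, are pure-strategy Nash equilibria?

Check mutual best responses: a cell is a NE iff neither player can gain by unilaterally deviating.
Agent 1's best responses — vs b1: a1 (payoff 12); vs b2: a2 (payoff 12); vs b3: a2 (payoff 9).
Agent 2's best responses — vs a1: b1 (payoff 12); vs a2: b3 (payoff 10); vs a3: b1 (payoff 8).
Mutual best responses occur at (a1, b1) and (a2, b3); at each, neither player gains by switching.

(a1, b1) and (a2, b3)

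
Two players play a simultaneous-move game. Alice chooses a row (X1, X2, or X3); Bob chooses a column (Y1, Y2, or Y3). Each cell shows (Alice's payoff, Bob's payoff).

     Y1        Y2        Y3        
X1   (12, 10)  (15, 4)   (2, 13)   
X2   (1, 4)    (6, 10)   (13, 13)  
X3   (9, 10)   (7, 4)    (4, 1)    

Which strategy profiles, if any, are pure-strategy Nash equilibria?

Find each player's best response to every opponent strategy; NE are the intersections.
Alice's best responses — vs Y1: X1 (payoff 12); vs Y2: X1 (payoff 15); vs Y3: X2 (payoff 13).
Bob's best responses — vs X1: Y3 (payoff 13); vs X2: Y3 (payoff 13); vs X3: Y1 (payoff 10).
The only mutual best response is (X2, Y3); neither player gains by switching there.

(X2, Y3)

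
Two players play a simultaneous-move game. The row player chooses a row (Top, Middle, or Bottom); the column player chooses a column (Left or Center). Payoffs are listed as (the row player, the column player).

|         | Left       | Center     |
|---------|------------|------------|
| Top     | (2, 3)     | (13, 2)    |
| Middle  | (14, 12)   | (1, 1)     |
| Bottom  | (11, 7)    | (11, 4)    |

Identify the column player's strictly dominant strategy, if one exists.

Left

Check whether one of the column player's strategies beats all alternatives regardless of what the opponent does.
Left strictly dominates: vs Top: 3 > 2; vs Middle: 12 > 1; vs Bottom: 7 > 4.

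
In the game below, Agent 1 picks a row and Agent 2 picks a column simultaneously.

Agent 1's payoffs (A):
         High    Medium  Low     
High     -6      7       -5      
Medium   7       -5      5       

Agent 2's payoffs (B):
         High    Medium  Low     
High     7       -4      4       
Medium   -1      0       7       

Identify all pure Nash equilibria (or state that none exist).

(Medium, Low)

A profile is a Nash equilibrium when each player is best-responding to the other.
Agent 1's best responses — vs High: Medium (payoff 7); vs Medium: High (payoff 7); vs Low: Medium (payoff 5).
Agent 2's best responses — vs High: High (payoff 7); vs Medium: Low (payoff 7).
The only mutual best response is (Medium, Low); neither player gains by switching there.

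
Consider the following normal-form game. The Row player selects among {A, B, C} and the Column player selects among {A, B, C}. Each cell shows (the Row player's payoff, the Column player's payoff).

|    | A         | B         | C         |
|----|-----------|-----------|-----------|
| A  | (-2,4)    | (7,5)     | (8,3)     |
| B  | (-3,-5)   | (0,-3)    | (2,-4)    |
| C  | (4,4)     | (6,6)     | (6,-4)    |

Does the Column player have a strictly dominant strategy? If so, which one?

B

A strategy is strictly dominant if it gives the Column player a strictly higher payoff than every other strategy, against every choice by the opponent.
B strictly dominates: vs A: 5 > each of {4, 3}; vs B: -3 > each of {-5, -4}; vs C: 6 > each of {4, -4}.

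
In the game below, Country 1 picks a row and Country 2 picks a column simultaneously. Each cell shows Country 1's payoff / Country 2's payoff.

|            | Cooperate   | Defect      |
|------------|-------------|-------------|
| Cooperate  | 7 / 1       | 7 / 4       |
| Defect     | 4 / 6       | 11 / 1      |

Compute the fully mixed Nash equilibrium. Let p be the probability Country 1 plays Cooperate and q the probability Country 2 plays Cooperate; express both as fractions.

Each player's mixing probability is pinned down by making the *other* player indifferent.
Country 2 indifferent between Cooperate and Defect: p·1 + (1−p)·6 = p·4 + (1−p)·1 ⟹ 6 + (-5)p = 1 + 3p ⟹ p = 5/8.
Country 1 indifferent between Cooperate and Defect: q·7 + (1−q)·7 = q·4 + (1−q)·11 ⟹ 7 + 0q = 11 + (-7)q ⟹ q = 4/7.

p = 5/8, q = 4/7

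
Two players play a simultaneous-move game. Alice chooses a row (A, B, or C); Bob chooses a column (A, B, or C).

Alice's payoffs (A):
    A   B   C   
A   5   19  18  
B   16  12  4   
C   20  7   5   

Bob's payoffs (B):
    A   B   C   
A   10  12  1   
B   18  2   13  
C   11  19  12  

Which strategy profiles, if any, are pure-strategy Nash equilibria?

A profile is a Nash equilibrium when each player is best-responding to the other.
Alice's best responses — vs A: C (payoff 20); vs B: A (payoff 19); vs C: A (payoff 18).
Bob's best responses — vs A: B (payoff 12); vs B: A (payoff 18); vs C: B (payoff 19).
The only mutual best response is (A, B); neither player gains by switching there.

(A, B)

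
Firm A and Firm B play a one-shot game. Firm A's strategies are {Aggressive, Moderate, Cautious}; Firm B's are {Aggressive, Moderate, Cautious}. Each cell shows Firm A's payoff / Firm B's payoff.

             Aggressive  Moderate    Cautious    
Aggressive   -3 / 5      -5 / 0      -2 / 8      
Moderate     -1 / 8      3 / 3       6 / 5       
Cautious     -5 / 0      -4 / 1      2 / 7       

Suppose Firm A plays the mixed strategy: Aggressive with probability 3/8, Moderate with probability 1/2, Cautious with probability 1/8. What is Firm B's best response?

Compute Firm B's expected payoff from each pure strategy against the given mix.
Aggressive: (3/8)·5 + (1/2)·8 + (1/8)·0 = 47/8
Moderate: (3/8)·0 + (1/2)·3 + (1/8)·1 = 13/8
Cautious: (3/8)·8 + (1/2)·5 + (1/8)·7 = 51/8
Highest expected payoff is 51/8, from Cautious.

Cautious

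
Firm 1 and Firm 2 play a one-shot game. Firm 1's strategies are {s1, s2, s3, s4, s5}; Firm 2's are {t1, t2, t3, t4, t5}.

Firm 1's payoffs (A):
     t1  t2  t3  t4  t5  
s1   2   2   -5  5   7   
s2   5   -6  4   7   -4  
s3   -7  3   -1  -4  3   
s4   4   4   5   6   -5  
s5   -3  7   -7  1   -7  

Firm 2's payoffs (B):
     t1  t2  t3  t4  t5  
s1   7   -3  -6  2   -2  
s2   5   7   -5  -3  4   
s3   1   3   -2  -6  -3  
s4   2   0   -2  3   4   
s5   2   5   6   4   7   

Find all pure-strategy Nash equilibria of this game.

A profile is a Nash equilibrium when each player is best-responding to the other.
Firm 1's best responses — vs t1: s2 (payoff 5); vs t2: s5 (payoff 7); vs t3: s4 (payoff 5); vs t4: s2 (payoff 7); vs t5: s1 (payoff 7).
Firm 2's best responses — vs s1: t1 (payoff 7); vs s2: t2 (payoff 7); vs s3: t2 (payoff 3); vs s4: t5 (payoff 4); vs s5: t5 (payoff 7).
No cell has both players best-responding. For instance, Firm 1's best reply to t4 is s2, but against s2 Firm 2 prefers t2 over t4.

No pure-strategy Nash equilibrium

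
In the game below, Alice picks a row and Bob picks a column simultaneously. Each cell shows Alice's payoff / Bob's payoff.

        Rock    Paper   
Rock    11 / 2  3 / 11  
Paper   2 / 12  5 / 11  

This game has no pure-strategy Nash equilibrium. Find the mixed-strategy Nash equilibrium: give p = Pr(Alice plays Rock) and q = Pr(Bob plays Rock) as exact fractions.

p = 1/10, q = 2/11

Each player's mixing probability is pinned down by making the *other* player indifferent.
Bob indifferent between Rock and Paper: p·2 + (1−p)·12 = p·11 + (1−p)·11 ⟹ 12 + (-10)p = 11 + 0p ⟹ p = 1/10.
Alice indifferent between Rock and Paper: q·11 + (1−q)·3 = q·2 + (1−q)·5 ⟹ 3 + 8q = 5 + (-3)q ⟹ q = 2/11.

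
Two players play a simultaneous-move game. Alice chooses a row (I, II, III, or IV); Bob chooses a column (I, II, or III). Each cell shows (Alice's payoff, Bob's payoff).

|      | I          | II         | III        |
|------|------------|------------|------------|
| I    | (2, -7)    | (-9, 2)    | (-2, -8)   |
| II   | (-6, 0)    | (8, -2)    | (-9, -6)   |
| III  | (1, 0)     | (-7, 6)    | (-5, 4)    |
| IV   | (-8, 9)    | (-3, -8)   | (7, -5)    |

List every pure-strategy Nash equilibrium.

Check mutual best responses: a cell is a NE iff neither player can gain by unilaterally deviating.
Alice's best responses — vs I: I (payoff 2); vs II: II (payoff 8); vs III: IV (payoff 7).
Bob's best responses — vs I: II (payoff 2); vs II: I (payoff 0); vs III: II (payoff 6); vs IV: I (payoff 9).
No cell has both players best-responding. For instance, Alice's best reply to I is I, but against I Bob prefers II over I.

No pure-strategy Nash equilibrium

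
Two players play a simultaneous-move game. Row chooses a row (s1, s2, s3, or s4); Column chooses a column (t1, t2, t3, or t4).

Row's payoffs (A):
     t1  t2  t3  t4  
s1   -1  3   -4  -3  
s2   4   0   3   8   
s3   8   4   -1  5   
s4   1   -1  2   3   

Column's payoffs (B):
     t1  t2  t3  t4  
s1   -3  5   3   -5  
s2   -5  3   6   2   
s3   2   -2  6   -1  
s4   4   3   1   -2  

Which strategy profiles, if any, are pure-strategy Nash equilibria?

(s2, t3)

Check mutual best responses: a cell is a NE iff neither player can gain by unilaterally deviating.
Row's best responses — vs t1: s3 (payoff 8); vs t2: s3 (payoff 4); vs t3: s2 (payoff 3); vs t4: s2 (payoff 8).
Column's best responses — vs s1: t2 (payoff 5); vs s2: t3 (payoff 6); vs s3: t3 (payoff 6); vs s4: t1 (payoff 4).
The only mutual best response is (s2, t3); neither player gains by switching there.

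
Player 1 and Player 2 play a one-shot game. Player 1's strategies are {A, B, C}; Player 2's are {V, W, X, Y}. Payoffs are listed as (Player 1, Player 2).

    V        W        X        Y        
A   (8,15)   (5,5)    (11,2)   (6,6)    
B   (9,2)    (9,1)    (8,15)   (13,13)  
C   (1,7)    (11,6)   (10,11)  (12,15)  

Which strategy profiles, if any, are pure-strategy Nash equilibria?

There is no pure-strategy Nash equilibrium

Find each player's best response to every opponent strategy; NE are the intersections.
Player 1's best responses — vs V: B (payoff 9); vs W: C (payoff 11); vs X: A (payoff 11); vs Y: B (payoff 13).
Player 2's best responses — vs A: V (payoff 15); vs B: X (payoff 15); vs C: Y (payoff 15).
No cell has both players best-responding. For instance, Player 1's best reply to X is A, but against A Player 2 prefers V over X.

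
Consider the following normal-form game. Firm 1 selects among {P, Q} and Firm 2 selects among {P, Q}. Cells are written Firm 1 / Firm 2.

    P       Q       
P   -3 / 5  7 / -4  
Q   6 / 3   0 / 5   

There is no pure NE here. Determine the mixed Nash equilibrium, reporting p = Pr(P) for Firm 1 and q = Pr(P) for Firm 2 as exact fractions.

Each player's mixing probability is pinned down by making the *other* player indifferent.
Firm 2 indifferent between P and Q: p·5 + (1−p)·3 = p·(-4) + (1−p)·5 ⟹ 3 + 2p = 5 + (-9)p ⟹ p = 2/11.
Firm 1 indifferent between P and Q: q·(-3) + (1−q)·7 = q·6 + (1−q)·0 ⟹ 7 + (-10)q = 0 + 6q ⟹ q = 7/16.

p = 2/11, q = 7/16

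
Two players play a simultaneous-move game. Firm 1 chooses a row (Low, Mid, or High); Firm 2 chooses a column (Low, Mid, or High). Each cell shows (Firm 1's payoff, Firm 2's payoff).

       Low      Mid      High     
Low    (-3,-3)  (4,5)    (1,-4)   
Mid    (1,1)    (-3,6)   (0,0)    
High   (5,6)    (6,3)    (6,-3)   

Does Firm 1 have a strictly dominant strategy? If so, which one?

High

A strategy is strictly dominant if it gives Firm 1 a strictly higher payoff than every other strategy, against every choice by the opponent.
High strictly dominates: vs Low: 5 > each of {-3, 1}; vs Mid: 6 > each of {4, -3}; vs High: 6 > each of {1, 0}.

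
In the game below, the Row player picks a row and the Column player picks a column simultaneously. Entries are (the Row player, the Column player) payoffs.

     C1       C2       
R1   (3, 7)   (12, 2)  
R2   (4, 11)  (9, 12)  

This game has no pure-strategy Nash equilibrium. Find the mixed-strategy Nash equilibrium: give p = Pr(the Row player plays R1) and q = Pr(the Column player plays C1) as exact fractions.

p = 1/6, q = 3/4

In a mixed NE each player is indifferent between their pure strategies, so the opponent's mix sets the indifference.
The Column player indifferent between C1 and C2: p·7 + (1−p)·11 = p·2 + (1−p)·12 ⟹ 11 + (-4)p = 12 + (-10)p ⟹ p = 1/6.
The Row player indifferent between R1 and R2: q·3 + (1−q)·12 = q·4 + (1−q)·9 ⟹ 12 + (-9)q = 9 + (-5)q ⟹ q = 3/4.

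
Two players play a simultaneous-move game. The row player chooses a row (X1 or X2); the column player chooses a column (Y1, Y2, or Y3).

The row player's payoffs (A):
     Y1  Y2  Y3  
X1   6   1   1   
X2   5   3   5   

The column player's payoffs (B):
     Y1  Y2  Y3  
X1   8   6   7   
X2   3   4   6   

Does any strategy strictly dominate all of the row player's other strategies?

None

Check whether one of the row player's strategies beats all alternatives regardless of what the opponent does.
X1 is not dominant: against Y2, X2 gives 3 > 1.
X2 is not dominant: against Y1, X1 gives 6 > 5.
No single strategy is best against every opponent action.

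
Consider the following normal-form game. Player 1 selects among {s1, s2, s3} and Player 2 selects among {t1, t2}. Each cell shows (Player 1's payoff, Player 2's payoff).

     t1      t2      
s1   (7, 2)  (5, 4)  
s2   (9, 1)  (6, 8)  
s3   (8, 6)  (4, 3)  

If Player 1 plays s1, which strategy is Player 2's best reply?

With Player 1 fixed at s1, Player 2's payoffs are: t1 → 2, t2 → 4.
The maximum is 4, achieved by t2.

t2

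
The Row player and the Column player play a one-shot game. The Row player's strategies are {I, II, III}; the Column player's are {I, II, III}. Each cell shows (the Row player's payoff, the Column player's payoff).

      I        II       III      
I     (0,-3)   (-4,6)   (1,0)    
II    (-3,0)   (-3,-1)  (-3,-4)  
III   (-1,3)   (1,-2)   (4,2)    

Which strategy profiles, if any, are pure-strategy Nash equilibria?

No pure-strategy Nash equilibrium

Find each player's best response to every opponent strategy; NE are the intersections.
The Row player's best responses — vs I: I (payoff 0); vs II: III (payoff 1); vs III: III (payoff 4).
The Column player's best responses — vs I: II (payoff 6); vs II: I (payoff 0); vs III: I (payoff 3).
No cell has both players best-responding. For instance, the Row player's best reply to II is III, but against III the Column player prefers I over II.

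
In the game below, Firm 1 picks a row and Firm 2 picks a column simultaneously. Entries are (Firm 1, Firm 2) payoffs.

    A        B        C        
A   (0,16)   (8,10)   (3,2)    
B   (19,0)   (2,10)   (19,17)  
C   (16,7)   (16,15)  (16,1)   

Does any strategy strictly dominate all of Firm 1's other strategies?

A strategy is strictly dominant if it gives Firm 1 a strictly higher payoff than every other strategy, against every choice by the opponent.
A is not dominant: against A, B gives 19 > 0.
B is not dominant: against B, A gives 8 > 2.
C is not dominant: against A, B gives 19 > 16.
No single strategy is best against every opponent action.

None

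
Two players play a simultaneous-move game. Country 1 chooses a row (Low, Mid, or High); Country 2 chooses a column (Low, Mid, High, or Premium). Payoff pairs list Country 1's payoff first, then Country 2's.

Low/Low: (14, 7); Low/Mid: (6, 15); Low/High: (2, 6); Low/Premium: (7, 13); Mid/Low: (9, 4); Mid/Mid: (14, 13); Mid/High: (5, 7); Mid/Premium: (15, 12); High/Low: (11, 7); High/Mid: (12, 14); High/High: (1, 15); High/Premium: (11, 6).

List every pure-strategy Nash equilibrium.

(Mid, Mid)

Check mutual best responses: a cell is a NE iff neither player can gain by unilaterally deviating.
Country 1's best responses — vs Low: Low (payoff 14); vs Mid: Mid (payoff 14); vs High: Mid (payoff 5); vs Premium: Mid (payoff 15).
Country 2's best responses — vs Low: Mid (payoff 15); vs Mid: Mid (payoff 13); vs High: High (payoff 15).
The only mutual best response is (Mid, Mid); neither player gains by switching there.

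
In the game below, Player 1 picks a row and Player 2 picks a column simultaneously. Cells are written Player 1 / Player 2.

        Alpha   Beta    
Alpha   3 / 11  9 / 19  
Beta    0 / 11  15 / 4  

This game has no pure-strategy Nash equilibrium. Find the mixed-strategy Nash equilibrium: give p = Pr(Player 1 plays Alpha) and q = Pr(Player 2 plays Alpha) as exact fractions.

In a mixed NE each player is indifferent between their pure strategies, so the opponent's mix sets the indifference.
Player 2 indifferent between Alpha and Beta: p·11 + (1−p)·11 = p·19 + (1−p)·4 ⟹ 11 + 0p = 4 + 15p ⟹ p = 7/15.
Player 1 indifferent between Alpha and Beta: q·3 + (1−q)·9 = q·0 + (1−q)·15 ⟹ 9 + (-6)q = 15 + (-15)q ⟹ q = 2/3.

p = 7/15, q = 2/3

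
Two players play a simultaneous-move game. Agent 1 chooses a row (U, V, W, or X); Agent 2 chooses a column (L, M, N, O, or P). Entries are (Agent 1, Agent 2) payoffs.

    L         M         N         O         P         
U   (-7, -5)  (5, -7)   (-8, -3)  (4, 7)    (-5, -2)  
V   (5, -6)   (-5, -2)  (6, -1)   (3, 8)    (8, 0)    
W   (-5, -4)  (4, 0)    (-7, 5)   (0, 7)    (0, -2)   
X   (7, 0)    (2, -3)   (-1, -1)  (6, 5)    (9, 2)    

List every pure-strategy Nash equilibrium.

(X, O)

A profile is a Nash equilibrium when each player is best-responding to the other.
Agent 1's best responses — vs L: X (payoff 7); vs M: U (payoff 5); vs N: V (payoff 6); vs O: X (payoff 6); vs P: X (payoff 9).
Agent 2's best responses — vs U: O (payoff 7); vs V: O (payoff 8); vs W: O (payoff 7); vs X: O (payoff 5).
The only mutual best response is (X, O); neither player gains by switching there.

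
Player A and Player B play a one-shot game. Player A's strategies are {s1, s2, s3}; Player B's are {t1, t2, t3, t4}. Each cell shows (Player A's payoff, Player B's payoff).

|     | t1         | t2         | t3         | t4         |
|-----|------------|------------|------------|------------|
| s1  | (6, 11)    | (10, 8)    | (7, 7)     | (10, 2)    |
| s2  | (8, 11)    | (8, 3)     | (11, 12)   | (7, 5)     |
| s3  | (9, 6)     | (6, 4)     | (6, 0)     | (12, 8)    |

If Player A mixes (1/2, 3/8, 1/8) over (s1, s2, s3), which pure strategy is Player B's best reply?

t1

Compute Player B's expected payoff from each pure strategy against the given mix.
t1: (1/2)·11 + (3/8)·11 + (1/8)·6 = 83/8
t2: (1/2)·8 + (3/8)·3 + (1/8)·4 = 45/8
t3: (1/2)·7 + (3/8)·12 + (1/8)·0 = 8
t4: (1/2)·2 + (3/8)·5 + (1/8)·8 = 31/8
Highest expected payoff is 83/8, from t1.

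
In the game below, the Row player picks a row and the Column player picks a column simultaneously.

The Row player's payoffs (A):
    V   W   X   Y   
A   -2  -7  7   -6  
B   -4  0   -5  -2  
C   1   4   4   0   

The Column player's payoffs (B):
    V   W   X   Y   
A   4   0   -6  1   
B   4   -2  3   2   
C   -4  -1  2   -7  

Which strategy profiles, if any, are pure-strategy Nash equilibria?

There is no pure-strategy Nash equilibrium

A profile is a Nash equilibrium when each player is best-responding to the other.
The Row player's best responses — vs V: C (payoff 1); vs W: C (payoff 4); vs X: A (payoff 7); vs Y: C (payoff 0).
The Column player's best responses — vs A: V (payoff 4); vs B: V (payoff 4); vs C: X (payoff 2).
No cell has both players best-responding. For instance, the Row player's best reply to V is C, but against C the Column player prefers X over V.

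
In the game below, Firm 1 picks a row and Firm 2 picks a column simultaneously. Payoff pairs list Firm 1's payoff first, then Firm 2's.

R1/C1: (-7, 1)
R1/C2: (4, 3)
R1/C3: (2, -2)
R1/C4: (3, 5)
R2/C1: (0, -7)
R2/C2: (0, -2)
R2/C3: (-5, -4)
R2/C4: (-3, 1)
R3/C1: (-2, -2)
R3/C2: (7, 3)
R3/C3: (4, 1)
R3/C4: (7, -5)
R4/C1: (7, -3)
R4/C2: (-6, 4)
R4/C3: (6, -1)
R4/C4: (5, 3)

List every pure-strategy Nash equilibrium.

Check mutual best responses: a cell is a NE iff neither player can gain by unilaterally deviating.
Firm 1's best responses — vs C1: R4 (payoff 7); vs C2: R3 (payoff 7); vs C3: R4 (payoff 6); vs C4: R3 (payoff 7).
Firm 2's best responses — vs R1: C4 (payoff 5); vs R2: C4 (payoff 1); vs R3: C2 (payoff 3); vs R4: C2 (payoff 4).
The only mutual best response is (R3, C2); neither player gains by switching there.

(R3, C2)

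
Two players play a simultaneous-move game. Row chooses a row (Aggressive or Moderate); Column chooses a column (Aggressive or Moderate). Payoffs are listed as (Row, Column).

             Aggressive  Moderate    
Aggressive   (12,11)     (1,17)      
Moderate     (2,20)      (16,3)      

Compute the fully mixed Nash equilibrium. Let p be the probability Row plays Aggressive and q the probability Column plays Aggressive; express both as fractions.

Each player's mixing probability is pinned down by making the *other* player indifferent.
Column indifferent between Aggressive and Moderate: p·11 + (1−p)·20 = p·17 + (1−p)·3 ⟹ 20 + (-9)p = 3 + 14p ⟹ p = 17/23.
Row indifferent between Aggressive and Moderate: q·12 + (1−q)·1 = q·2 + (1−q)·16 ⟹ 1 + 11q = 16 + (-14)q ⟹ q = 3/5.

p = 17/23, q = 3/5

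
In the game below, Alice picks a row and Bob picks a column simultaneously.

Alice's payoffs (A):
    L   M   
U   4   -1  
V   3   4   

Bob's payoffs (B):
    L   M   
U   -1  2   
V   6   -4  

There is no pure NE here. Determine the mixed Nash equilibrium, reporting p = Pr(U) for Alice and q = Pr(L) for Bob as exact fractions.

In a mixed NE each player is indifferent between their pure strategies, so the opponent's mix sets the indifference.
Bob indifferent between L and M: p·(-1) + (1−p)·6 = p·2 + (1−p)·(-4) ⟹ 6 + (-7)p = (-4) + 6p ⟹ p = 10/13.
Alice indifferent between U and V: q·4 + (1−q)·(-1) = q·3 + (1−q)·4 ⟹ (-1) + 5q = 4 + (-1)q ⟹ q = 5/6.

p = 10/13, q = 5/6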